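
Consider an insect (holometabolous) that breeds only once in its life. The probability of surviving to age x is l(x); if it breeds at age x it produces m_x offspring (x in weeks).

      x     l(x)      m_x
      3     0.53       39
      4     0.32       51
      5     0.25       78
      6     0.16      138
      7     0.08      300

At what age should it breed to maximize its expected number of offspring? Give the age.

Expected offspring if breeding at age x = l(x) × m_x:
  age 3: 0.53 × 39 = 20.670
  age 4: 0.32 × 51 = 16.320
  age 5: 0.25 × 78 = 19.500
  age 6: 0.16 × 138 = 22.080
  age 7: 0.08 × 300 = 24.000
Maximum at age 7 (24.000).

7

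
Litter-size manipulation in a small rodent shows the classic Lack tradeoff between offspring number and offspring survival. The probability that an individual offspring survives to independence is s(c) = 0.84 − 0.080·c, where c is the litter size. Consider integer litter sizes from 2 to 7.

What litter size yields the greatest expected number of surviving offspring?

Expected surviving offspring = c × s(c):
  c=2: 2 × 0.680 = 1.360
  c=3: 3 × 0.600 = 1.800
  c=4: 4 × 0.520 = 2.080
  c=5: 5 × 0.440 = 2.200
  c=6: 6 × 0.360 = 2.160
  c=7: 7 × 0.280 = 1.960
Maximum at c = 5 (2.200 surviving offspring).

5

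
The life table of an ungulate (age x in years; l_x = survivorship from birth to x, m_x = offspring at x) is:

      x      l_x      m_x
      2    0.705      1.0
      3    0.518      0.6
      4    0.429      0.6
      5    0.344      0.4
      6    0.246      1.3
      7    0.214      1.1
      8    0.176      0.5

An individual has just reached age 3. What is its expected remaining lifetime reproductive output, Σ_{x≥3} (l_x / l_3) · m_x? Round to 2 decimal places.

l_3 = 0.518. Conditional survival from age 3 to x is l_x / l_3.
  x=3: (0.518/0.518) × 0.6 = 0.6000
  x=4: (0.429/0.518) × 0.6 = 0.4969
  x=5: (0.344/0.518) × 0.4 = 0.2656
  x=6: (0.246/0.518) × 1.3 = 0.6174
  x=7: (0.214/0.518) × 1.1 = 0.4544
  x=8: (0.176/0.518) × 0.5 = 0.1699
Sum = 0.6000 + 0.4969 + 0.2656 + 0.6174 + 0.4544 + 0.1699 = 2.6042

2.60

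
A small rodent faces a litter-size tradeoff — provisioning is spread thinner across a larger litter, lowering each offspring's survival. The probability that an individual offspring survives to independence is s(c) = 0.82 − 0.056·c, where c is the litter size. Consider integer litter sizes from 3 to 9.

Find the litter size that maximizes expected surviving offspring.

7

Expected surviving offspring = c × s(c):
  c=3: 3 × 0.652 = 1.956
  c=4: 4 × 0.596 = 2.384
  c=5: 5 × 0.540 = 2.700
  c=6: 6 × 0.484 = 2.904
  c=7: 7 × 0.428 = 2.996
  c=8: 8 × 0.372 = 2.976
  c=9: 9 × 0.316 = 2.844
Maximum at c = 7 (2.996 surviving offspring).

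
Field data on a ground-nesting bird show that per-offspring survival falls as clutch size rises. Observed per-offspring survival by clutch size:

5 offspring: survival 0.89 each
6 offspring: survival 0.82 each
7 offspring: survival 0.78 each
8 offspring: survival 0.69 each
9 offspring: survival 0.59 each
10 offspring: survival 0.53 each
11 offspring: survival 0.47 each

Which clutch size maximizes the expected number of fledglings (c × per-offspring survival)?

Expected fledglings = c × s(c):
  c=5: 5 × 0.89 = 4.450
  c=6: 6 × 0.82 = 4.920
  c=7: 7 × 0.78 = 5.460
  c=8: 8 × 0.69 = 5.520
  c=9: 9 × 0.59 = 5.310
  c=10: 10 × 0.53 = 5.300
  c=11: 11 × 0.47 = 5.170
Maximum at c = 8 (5.520 fledglings).

8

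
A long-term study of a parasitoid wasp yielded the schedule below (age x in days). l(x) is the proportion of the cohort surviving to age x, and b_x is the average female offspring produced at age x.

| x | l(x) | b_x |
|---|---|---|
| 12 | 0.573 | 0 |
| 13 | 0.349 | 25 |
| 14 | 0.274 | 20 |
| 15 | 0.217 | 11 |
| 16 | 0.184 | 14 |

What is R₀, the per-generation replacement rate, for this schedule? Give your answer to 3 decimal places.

R₀ = Σ l(x) b_x:
  age 12: 0.573 × 0 = 0.0000
  age 13: 0.349 × 25 = 8.7250
  age 14: 0.274 × 20 = 5.4800
  age 15: 0.217 × 11 = 2.3870
  age 16: 0.184 × 14 = 2.5760
R₀ = 0.0000 + 8.7250 + 5.4800 + 2.3870 + 2.5760 = 19.1680

19.168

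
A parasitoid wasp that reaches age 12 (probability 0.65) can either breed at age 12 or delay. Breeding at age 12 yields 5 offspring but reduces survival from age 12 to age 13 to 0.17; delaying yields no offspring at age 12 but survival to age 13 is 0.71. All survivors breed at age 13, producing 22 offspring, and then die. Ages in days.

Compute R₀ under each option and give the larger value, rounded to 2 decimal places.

10.15

breed at age 12: R₀ = 0.65 × (5 + 0.17 × 22) = 0.65 × 8.7400 = 5.6810
delay to age 13: R₀ = 0.65 × (0.71 × 22) = 0.65 × 15.6200 = 10.1530
Higher: delay to age 13 (10.1530).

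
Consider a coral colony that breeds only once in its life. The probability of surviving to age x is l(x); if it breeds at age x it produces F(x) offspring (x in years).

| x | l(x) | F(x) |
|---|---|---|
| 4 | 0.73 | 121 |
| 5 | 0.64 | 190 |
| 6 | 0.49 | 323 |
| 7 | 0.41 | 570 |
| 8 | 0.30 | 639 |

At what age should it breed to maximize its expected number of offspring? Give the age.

7

Expected offspring if breeding at age x = l(x) × F(x):
  age 4: 0.73 × 121 = 88.330
  age 5: 0.64 × 190 = 121.600
  age 6: 0.49 × 323 = 158.270
  age 7: 0.41 × 570 = 233.700
  age 8: 0.30 × 639 = 191.700
Maximum at age 7 (233.700).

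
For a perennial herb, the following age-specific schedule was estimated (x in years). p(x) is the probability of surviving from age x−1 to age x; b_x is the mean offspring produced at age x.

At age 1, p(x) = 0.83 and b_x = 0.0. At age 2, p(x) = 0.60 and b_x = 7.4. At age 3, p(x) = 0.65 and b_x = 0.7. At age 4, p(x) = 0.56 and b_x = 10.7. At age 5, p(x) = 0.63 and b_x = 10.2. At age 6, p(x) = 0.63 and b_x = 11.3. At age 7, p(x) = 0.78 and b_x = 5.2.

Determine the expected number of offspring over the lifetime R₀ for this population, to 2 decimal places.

Survivorship from birth: l_x = p_1·p_2·…·p_x.
  l_1 = 0.83000
  l_2 = 0.49800
  l_3 = 0.32370
  l_4 = 0.18127
  l_5 = 0.11420
  l_6 = 0.07195
  l_7 = 0.05612
R₀ = Σ l_x b_x:
  age 1: 0.83000 × 0.0 = 0.0000
  age 2: 0.49800 × 7.4 = 3.6852
  age 3: 0.32370 × 0.7 = 0.2266
  age 4: 0.18127 × 10.7 = 1.9396
  age 5: 0.11420 × 10.2 = 1.1648
  age 6: 0.07195 × 11.3 = 0.8130
  age 7: 0.05612 × 5.2 = 0.2918
R₀ = 0.0000 + 3.6852 + 0.2266 + 1.9396 + 1.1648 + 0.8130 + 0.2918 = 8.1211

8.12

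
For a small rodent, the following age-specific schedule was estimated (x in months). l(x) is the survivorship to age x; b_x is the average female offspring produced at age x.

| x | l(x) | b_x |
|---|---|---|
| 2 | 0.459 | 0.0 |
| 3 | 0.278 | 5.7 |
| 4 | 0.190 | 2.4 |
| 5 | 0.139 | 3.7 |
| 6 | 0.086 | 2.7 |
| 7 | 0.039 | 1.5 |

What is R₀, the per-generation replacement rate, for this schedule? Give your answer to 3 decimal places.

R₀ = Σ l(x) b_x:
  age 2: 0.459 × 0.0 = 0.0000
  age 3: 0.278 × 5.7 = 1.5846
  age 4: 0.190 × 2.4 = 0.4560
  age 5: 0.139 × 3.7 = 0.5143
  age 6: 0.086 × 2.7 = 0.2322
  age 7: 0.039 × 1.5 = 0.0585
R₀ = 0.0000 + 1.5846 + 0.4560 + 0.5143 + 0.2322 + 0.0585 = 2.8456

2.846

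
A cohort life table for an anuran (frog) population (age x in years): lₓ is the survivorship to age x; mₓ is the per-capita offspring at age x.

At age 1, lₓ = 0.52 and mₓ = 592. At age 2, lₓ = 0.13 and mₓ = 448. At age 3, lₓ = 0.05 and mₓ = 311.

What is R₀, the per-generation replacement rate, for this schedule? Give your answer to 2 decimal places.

381.63

R₀ = Σ lₓ mₓ:
  age 1: 0.52 × 592 = 307.8400
  age 2: 0.13 × 448 = 58.2400
  age 3: 0.05 × 311 = 15.5500
R₀ = 307.8400 + 58.2400 + 15.5500 = 381.6300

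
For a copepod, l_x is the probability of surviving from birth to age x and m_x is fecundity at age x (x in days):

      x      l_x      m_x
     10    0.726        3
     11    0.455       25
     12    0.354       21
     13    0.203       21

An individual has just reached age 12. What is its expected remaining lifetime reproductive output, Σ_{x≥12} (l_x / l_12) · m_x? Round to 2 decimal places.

l_12 = 0.354. Conditional survival from age 12 to x is l_x / l_12.
  x=12: (0.354/0.354) × 21 = 21.0000
  x=13: (0.203/0.354) × 21 = 12.0424
Sum = 21.0000 + 12.0424 = 33.0424

33.04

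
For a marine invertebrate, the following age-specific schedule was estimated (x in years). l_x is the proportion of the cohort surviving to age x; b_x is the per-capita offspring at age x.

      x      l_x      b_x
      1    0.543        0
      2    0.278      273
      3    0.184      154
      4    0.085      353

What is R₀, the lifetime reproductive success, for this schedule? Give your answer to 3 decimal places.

R₀ = Σ l_x b_x:
  age 1: 0.543 × 0 = 0.0000
  age 2: 0.278 × 273 = 75.8940
  age 3: 0.184 × 154 = 28.3360
  age 4: 0.085 × 353 = 30.0050
R₀ = 0.0000 + 75.8940 + 28.3360 + 30.0050 = 134.2350

134.235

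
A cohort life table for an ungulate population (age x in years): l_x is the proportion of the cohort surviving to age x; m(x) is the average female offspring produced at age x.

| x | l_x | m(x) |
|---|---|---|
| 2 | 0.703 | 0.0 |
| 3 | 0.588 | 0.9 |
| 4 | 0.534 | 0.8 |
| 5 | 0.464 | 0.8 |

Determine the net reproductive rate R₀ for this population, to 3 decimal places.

1.328

R₀ = Σ l_x m(x):
  age 2: 0.703 × 0.0 = 0.0000
  age 3: 0.588 × 0.9 = 0.5292
  age 4: 0.534 × 0.8 = 0.4272
  age 5: 0.464 × 0.8 = 0.3712
R₀ = 0.0000 + 0.5292 + 0.4272 + 0.3712 = 1.3276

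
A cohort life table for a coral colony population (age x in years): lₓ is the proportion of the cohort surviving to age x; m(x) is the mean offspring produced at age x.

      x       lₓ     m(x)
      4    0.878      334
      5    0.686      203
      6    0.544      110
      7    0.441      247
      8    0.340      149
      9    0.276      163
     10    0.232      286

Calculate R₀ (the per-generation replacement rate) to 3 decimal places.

R₀ = Σ lₓ m(x):
  age 4: 0.878 × 334 = 293.2520
  age 5: 0.686 × 203 = 139.2580
  age 6: 0.544 × 110 = 59.8400
  age 7: 0.441 × 247 = 108.9270
  age 8: 0.340 × 149 = 50.6600
  age 9: 0.276 × 163 = 44.9880
  age 10: 0.232 × 286 = 66.3520
R₀ = 293.2520 + 139.2580 + 59.8400 + 108.9270 + 50.6600 + 44.9880 + 66.3520 = 763.2770

763.277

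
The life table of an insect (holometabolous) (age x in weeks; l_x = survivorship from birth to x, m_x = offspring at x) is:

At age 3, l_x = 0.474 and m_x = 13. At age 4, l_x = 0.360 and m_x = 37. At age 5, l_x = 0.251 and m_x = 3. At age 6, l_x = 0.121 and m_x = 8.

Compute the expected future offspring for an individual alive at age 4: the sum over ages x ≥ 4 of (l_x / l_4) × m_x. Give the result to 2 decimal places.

l_4 = 0.360. Conditional survival from age 4 to x is l_x / l_4.
  x=4: (0.360/0.360) × 37 = 37.0000
  x=5: (0.251/0.360) × 3 = 2.0917
  x=6: (0.121/0.360) × 8 = 2.6889
Sum = 37.0000 + 2.0917 + 2.6889 = 41.7806

41.78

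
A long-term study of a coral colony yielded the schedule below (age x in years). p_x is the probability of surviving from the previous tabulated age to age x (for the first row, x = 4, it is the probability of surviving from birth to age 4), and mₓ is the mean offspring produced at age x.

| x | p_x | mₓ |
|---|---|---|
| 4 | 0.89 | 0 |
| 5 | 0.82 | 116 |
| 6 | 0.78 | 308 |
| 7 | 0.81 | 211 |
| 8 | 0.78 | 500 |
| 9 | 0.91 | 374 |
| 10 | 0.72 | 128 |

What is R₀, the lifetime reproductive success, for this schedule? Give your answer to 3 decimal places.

Survivorship from birth: l_x = p_4·p_5·…·p_x.
  l_4 = 0.89000
  l_5 = 0.72980
  l_6 = 0.56924
  l_7 = 0.46109
  l_8 = 0.35965
  l_9 = 0.32728
  l_10 = 0.23564
R₀ = Σ l_x mₓ:
  age 4: 0.89000 × 0 = 0.0000
  age 5: 0.72980 × 116 = 84.6568
  age 6: 0.56924 × 308 = 175.3259
  age 7: 0.46109 × 211 = 97.2900
  age 8: 0.35965 × 500 = 179.8250
  age 9: 0.32728 × 374 = 122.4027
  age 10: 0.23564 × 128 = 30.1619
R₀ = 0.0000 + 84.6568 + 175.3259 + 97.2900 + 179.8250 + 122.4027 + 30.1619 = 689.6624

689.662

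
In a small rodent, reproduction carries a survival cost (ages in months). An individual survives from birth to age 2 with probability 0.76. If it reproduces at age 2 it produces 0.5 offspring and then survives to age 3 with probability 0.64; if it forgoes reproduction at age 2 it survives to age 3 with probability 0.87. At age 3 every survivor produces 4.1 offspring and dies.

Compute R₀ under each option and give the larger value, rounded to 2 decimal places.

2.71

breed at age 2: R₀ = 0.76 × (0.5 + 0.64 × 4.1) = 0.76 × 3.1240 = 2.3742
delay to age 3: R₀ = 0.76 × (0.87 × 4.1) = 0.76 × 3.5670 = 2.7109
Higher: delay to age 3 (2.7109).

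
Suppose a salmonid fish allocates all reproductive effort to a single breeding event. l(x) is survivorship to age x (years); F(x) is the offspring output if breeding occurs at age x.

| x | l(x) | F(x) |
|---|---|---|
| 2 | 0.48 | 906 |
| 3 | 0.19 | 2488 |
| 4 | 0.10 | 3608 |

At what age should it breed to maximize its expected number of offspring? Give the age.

Expected offspring if breeding at age x = l(x) × F(x):
  age 2: 0.48 × 906 = 434.880
  age 3: 0.19 × 2488 = 472.720
  age 4: 0.10 × 3608 = 360.800
Maximum at age 3 (472.720).

3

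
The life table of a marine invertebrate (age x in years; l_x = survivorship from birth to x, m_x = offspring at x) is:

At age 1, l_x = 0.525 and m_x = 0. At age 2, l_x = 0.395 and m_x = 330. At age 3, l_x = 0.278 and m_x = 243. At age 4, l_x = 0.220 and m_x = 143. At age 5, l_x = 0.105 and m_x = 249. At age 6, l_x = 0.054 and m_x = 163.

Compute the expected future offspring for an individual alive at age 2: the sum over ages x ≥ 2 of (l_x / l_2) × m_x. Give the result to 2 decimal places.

669.14

l_2 = 0.395. Conditional survival from age 2 to x is l_x / l_2.
  x=2: (0.395/0.395) × 330 = 330.0000
  x=3: (0.278/0.395) × 243 = 171.0228
  x=4: (0.220/0.395) × 143 = 79.6456
  x=5: (0.105/0.395) × 249 = 66.1899
  x=6: (0.054/0.395) × 163 = 22.2835
Sum = 330.0000 + 171.0228 + 79.6456 + 66.1899 + 22.2835 = 669.1418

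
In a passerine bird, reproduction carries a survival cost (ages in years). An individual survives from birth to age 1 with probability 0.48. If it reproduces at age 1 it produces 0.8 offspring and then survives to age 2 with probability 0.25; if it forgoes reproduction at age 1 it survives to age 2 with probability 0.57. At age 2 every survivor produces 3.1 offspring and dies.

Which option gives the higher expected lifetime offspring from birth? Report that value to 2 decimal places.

0.85

breed at age 1: R₀ = 0.48 × (0.8 + 0.25 × 3.1) = 0.48 × 1.5750 = 0.7560
delay to age 2: R₀ = 0.48 × (0.57 × 3.1) = 0.48 × 1.7670 = 0.8482
Higher: delay to age 2 (0.8482).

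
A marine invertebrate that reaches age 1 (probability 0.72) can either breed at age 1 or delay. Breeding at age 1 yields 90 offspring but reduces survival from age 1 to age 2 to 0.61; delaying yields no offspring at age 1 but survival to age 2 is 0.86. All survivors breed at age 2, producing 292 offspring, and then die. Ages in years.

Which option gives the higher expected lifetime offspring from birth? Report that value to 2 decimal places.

breed at age 1: R₀ = 0.72 × (90 + 0.61 × 292) = 0.72 × 268.1200 = 193.0464
delay to age 2: R₀ = 0.72 × (0.86 × 292) = 0.72 × 251.1200 = 180.8064
Higher: breed at age 1 (193.0464).

193.05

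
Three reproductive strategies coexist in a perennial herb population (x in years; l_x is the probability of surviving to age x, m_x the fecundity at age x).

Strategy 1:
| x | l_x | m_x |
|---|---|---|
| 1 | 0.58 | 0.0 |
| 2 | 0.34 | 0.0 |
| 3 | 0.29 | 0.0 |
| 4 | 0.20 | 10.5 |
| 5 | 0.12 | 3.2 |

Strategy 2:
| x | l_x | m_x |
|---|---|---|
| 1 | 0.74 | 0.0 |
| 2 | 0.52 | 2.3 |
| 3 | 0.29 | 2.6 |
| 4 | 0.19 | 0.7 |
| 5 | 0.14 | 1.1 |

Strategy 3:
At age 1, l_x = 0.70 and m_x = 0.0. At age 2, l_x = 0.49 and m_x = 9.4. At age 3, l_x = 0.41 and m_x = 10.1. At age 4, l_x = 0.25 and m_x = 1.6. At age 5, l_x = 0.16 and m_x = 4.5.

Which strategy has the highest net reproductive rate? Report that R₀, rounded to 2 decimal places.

9.87

Strategy 1: R₀ = 0.58×0.0 + 0.34×0.0 + 0.29×0.0 + 0.20×10.5 + 0.12×3.2 = 2.4840
Strategy 2: R₀ = 0.74×0.0 + 0.52×2.3 + 0.29×2.6 + 0.19×0.7 + 0.14×1.1 = 2.2370
Strategy 3: R₀ = 0.70×0.0 + 0.49×9.4 + 0.41×10.1 + 0.25×1.6 + 0.16×4.5 = 9.8670
Highest R₀: strategy 3 with 9.8670.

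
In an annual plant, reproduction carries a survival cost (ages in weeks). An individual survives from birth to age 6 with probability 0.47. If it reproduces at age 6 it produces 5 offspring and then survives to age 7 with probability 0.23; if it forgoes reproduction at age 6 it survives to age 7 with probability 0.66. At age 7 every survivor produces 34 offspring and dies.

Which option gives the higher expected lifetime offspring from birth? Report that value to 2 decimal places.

breed at age 6: R₀ = 0.47 × (5 + 0.23 × 34) = 0.47 × 12.8200 = 6.0254
delay to age 7: R₀ = 0.47 × (0.66 × 34) = 0.47 × 22.4400 = 10.5468
Higher: delay to age 7 (10.5468).

10.55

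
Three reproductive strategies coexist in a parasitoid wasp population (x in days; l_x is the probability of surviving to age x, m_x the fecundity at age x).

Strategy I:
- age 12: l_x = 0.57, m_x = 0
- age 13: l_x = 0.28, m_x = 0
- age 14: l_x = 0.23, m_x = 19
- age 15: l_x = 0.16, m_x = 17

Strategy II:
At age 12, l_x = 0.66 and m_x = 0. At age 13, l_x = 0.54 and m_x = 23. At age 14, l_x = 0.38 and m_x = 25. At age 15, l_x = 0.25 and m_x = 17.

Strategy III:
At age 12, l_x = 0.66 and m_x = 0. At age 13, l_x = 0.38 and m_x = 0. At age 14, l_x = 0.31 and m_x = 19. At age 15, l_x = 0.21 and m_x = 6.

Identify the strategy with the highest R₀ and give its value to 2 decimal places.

Strategy I: R₀ = 0.57×0 + 0.28×0 + 0.23×19 + 0.16×17 = 7.0900
Strategy II: R₀ = 0.66×0 + 0.54×23 + 0.38×25 + 0.25×17 = 26.1700
Strategy III: R₀ = 0.66×0 + 0.38×0 + 0.31×19 + 0.21×6 = 7.1500
Highest R₀: strategy II with 26.1700.

26.17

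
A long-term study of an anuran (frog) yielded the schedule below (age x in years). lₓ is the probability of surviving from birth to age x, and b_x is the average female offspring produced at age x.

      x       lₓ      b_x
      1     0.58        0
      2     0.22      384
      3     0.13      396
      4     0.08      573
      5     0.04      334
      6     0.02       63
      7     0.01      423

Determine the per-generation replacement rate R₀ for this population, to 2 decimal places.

R₀ = Σ lₓ b_x:
  age 1: 0.58 × 0 = 0.0000
  age 2: 0.22 × 384 = 84.4800
  age 3: 0.13 × 396 = 51.4800
  age 4: 0.08 × 573 = 45.8400
  age 5: 0.04 × 334 = 13.3600
  age 6: 0.02 × 63 = 1.2600
  age 7: 0.01 × 423 = 4.2300
R₀ = 0.0000 + 84.4800 + 51.4800 + 45.8400 + 13.3600 + 1.2600 + 4.2300 = 200.6500

200.65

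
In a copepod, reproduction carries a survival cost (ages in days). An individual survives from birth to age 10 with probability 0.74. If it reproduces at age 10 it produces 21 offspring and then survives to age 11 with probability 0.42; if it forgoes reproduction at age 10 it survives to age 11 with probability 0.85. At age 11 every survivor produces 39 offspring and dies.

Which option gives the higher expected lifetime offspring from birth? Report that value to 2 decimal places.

breed at age 10: R₀ = 0.74 × (21 + 0.42 × 39) = 0.74 × 37.3800 = 27.6612
delay to age 11: R₀ = 0.74 × (0.85 × 39) = 0.74 × 33.1500 = 24.5310
Higher: breed at age 10 (27.6612).

27.66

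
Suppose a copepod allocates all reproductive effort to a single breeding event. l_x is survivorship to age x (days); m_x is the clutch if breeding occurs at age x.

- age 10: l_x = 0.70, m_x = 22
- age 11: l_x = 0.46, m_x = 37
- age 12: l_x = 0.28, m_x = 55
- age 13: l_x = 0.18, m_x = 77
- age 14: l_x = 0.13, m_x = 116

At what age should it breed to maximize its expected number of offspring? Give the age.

11

Expected offspring if breeding at age x = l_x × m_x:
  age 10: 0.70 × 22 = 15.400
  age 11: 0.46 × 37 = 17.020
  age 12: 0.28 × 55 = 15.400
  age 13: 0.18 × 77 = 13.860
  age 14: 0.13 × 116 = 15.080
Maximum at age 11 (17.020).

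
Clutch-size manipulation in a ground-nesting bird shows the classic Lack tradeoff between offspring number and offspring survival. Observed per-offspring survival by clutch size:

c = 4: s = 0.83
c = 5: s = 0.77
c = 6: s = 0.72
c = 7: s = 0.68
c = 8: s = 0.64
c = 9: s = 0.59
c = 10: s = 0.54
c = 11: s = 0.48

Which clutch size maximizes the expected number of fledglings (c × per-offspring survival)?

Expected fledglings = c × s(c):
  c=4: 4 × 0.83 = 3.320
  c=5: 5 × 0.77 = 3.850
  c=6: 6 × 0.72 = 4.320
  c=7: 7 × 0.68 = 4.760
  c=8: 8 × 0.64 = 5.120
  c=9: 9 × 0.59 = 5.310
  c=10: 10 × 0.54 = 5.400
  c=11: 11 × 0.48 = 5.280
Maximum at c = 10 (5.400 fledglings).

10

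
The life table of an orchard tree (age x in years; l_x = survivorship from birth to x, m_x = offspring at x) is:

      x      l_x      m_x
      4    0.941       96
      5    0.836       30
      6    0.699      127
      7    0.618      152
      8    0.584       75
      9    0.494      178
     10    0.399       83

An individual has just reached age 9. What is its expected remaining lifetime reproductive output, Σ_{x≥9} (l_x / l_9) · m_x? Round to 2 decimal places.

245.04

l_9 = 0.494. Conditional survival from age 9 to x is l_x / l_9.
  x=9: (0.494/0.494) × 178 = 178.0000
  x=10: (0.399/0.494) × 83 = 67.0385
Sum = 178.0000 + 67.0385 = 245.0385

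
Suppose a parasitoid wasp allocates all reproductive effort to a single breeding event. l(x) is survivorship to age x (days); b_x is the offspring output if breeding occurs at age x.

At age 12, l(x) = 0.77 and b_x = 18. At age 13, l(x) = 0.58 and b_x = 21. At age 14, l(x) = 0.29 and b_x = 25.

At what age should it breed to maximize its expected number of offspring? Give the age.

12

Expected offspring if breeding at age x = l(x) × b_x:
  age 12: 0.77 × 18 = 13.860
  age 13: 0.58 × 21 = 12.180
  age 14: 0.29 × 25 = 7.250
Maximum at age 12 (13.860).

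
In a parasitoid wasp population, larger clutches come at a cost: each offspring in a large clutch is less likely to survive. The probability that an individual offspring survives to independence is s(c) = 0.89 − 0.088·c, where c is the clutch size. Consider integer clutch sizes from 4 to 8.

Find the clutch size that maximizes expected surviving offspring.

Expected surviving offspring = c × s(c):
  c=4: 4 × 0.538 = 2.152
  c=5: 5 × 0.450 = 2.250
  c=6: 6 × 0.362 = 2.172
  c=7: 7 × 0.274 = 1.918
  c=8: 8 × 0.186 = 1.488
Maximum at c = 5 (2.250 surviving offspring).

5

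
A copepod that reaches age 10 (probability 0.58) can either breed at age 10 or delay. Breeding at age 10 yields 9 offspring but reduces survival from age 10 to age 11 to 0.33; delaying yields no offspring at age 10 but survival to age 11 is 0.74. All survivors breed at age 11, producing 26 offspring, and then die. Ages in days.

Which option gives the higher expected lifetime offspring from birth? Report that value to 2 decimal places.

11.16

breed at age 10: R₀ = 0.58 × (9 + 0.33 × 26) = 0.58 × 17.5800 = 10.1964
delay to age 11: R₀ = 0.58 × (0.74 × 26) = 0.58 × 19.2400 = 11.1592
Higher: delay to age 11 (11.1592).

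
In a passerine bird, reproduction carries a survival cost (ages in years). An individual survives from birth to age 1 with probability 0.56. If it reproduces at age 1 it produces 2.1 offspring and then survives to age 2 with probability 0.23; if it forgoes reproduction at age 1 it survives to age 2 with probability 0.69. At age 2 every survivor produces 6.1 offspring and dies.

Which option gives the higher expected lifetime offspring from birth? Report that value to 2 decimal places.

breed at age 1: R₀ = 0.56 × (2.1 + 0.23 × 6.1) = 0.56 × 3.5030 = 1.9617
delay to age 2: R₀ = 0.56 × (0.69 × 6.1) = 0.56 × 4.2090 = 2.3570
Higher: delay to age 2 (2.3570).

2.36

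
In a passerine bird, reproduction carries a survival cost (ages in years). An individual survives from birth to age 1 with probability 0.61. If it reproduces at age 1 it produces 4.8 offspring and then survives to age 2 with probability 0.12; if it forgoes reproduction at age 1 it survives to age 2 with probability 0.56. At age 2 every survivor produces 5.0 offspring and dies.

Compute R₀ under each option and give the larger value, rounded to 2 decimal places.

3.29

breed at age 1: R₀ = 0.61 × (4.8 + 0.12 × 5.0) = 0.61 × 5.4000 = 3.2940
delay to age 2: R₀ = 0.61 × (0.56 × 5.0) = 0.61 × 2.8000 = 1.7080
Higher: breed at age 1 (3.2940).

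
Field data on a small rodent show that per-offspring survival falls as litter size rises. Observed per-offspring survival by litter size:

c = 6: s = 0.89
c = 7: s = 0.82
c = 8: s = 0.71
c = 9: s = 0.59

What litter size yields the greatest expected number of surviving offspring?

7

Expected surviving offspring = c × s(c):
  c=6: 6 × 0.89 = 5.340
  c=7: 7 × 0.82 = 5.740
  c=8: 8 × 0.71 = 5.680
  c=9: 9 × 0.59 = 5.310
Maximum at c = 7 (5.740 surviving offspring).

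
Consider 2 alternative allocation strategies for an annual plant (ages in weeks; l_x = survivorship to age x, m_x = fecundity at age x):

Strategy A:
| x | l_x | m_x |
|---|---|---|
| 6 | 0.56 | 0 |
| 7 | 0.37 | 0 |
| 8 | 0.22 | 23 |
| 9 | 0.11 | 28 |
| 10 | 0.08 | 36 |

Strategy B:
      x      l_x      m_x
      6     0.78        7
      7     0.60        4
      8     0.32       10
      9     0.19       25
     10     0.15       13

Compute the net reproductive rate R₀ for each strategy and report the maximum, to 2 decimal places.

Strategy A: R₀ = 0.56×0 + 0.37×0 + 0.22×23 + 0.11×28 + 0.08×36 = 11.0200
Strategy B: R₀ = 0.78×7 + 0.60×4 + 0.32×10 + 0.19×25 + 0.15×13 = 17.7600
Highest R₀: strategy B with 17.7600.

17.76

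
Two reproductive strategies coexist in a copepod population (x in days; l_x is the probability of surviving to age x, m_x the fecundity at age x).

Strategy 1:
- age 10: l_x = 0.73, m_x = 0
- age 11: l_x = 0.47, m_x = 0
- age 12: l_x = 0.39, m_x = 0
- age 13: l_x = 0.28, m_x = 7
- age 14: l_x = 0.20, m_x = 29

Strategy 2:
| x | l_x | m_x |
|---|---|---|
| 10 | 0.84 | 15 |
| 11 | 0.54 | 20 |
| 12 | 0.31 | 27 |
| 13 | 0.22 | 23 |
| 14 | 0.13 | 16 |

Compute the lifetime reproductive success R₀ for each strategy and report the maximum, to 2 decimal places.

38.91

Strategy 1: R₀ = 0.73×0 + 0.47×0 + 0.39×0 + 0.28×7 + 0.20×29 = 7.7600
Strategy 2: R₀ = 0.84×15 + 0.54×20 + 0.31×27 + 0.22×23 + 0.13×16 = 38.9100
Highest R₀: strategy 2 with 38.9100.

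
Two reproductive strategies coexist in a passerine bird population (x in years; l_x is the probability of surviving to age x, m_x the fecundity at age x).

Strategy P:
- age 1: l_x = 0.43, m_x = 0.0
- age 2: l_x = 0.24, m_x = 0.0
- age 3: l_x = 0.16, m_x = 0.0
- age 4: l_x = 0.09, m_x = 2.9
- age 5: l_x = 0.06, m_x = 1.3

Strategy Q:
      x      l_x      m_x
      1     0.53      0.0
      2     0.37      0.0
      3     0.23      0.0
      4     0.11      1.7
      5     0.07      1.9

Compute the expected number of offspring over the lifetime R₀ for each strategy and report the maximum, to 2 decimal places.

0.34

Strategy P: R₀ = 0.43×0.0 + 0.24×0.0 + 0.16×0.0 + 0.09×2.9 + 0.06×1.3 = 0.3390
Strategy Q: R₀ = 0.53×0.0 + 0.37×0.0 + 0.23×0.0 + 0.11×1.7 + 0.07×1.9 = 0.3200
Highest R₀: strategy P with 0.3390.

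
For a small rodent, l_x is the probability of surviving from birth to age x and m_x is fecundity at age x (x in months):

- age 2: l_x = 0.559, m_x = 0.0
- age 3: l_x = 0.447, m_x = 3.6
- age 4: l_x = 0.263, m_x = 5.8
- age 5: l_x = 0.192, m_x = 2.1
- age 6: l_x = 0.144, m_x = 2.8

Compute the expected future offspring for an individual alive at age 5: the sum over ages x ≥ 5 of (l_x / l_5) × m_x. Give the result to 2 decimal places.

4.20

l_5 = 0.192. Conditional survival from age 5 to x is l_x / l_5.
  x=5: (0.192/0.192) × 2.1 = 2.1000
  x=6: (0.144/0.192) × 2.8 = 2.1000
Sum = 2.1000 + 2.1000 = 4.2000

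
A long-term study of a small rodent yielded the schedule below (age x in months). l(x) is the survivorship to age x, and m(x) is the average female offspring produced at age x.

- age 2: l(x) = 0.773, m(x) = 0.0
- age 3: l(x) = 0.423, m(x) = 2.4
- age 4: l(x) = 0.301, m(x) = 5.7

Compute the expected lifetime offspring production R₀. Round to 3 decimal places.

2.731

R₀ = Σ l(x) m(x):
  age 2: 0.773 × 0.0 = 0.0000
  age 3: 0.423 × 2.4 = 1.0152
  age 4: 0.301 × 5.7 = 1.7157
R₀ = 0.0000 + 1.0152 + 1.7157 = 2.7309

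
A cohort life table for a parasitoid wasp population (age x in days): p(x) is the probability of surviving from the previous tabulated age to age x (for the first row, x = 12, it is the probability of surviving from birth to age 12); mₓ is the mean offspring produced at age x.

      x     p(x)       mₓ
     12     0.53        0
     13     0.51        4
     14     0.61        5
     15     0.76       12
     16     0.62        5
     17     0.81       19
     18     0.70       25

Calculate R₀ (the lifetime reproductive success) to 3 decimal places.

6.095

Survivorship from birth: l_x = p_12·p_13·…·p_x.
  l_12 = 0.53000
  l_13 = 0.27030
  l_14 = 0.16488
  l_15 = 0.12531
  l_16 = 0.07769
  l_17 = 0.06293
  l_18 = 0.04405
R₀ = Σ l_x mₓ:
  age 12: 0.53000 × 0 = 0.0000
  age 13: 0.27030 × 4 = 1.0812
  age 14: 0.16488 × 5 = 0.8244
  age 15: 0.12531 × 12 = 1.5037
  age 16: 0.07769 × 5 = 0.3884
  age 17: 0.06293 × 19 = 1.1957
  age 18: 0.04405 × 25 = 1.1013
R₀ = 0.0000 + 1.0812 + 0.8244 + 1.5037 + 0.3884 + 1.1957 + 1.1013 = 6.0947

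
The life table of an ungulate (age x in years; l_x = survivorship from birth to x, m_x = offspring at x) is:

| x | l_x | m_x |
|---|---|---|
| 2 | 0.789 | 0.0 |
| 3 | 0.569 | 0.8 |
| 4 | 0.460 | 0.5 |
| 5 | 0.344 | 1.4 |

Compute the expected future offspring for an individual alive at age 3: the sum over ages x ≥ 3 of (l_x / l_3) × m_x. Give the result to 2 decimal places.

2.05

l_3 = 0.569. Conditional survival from age 3 to x is l_x / l_3.
  x=3: (0.569/0.569) × 0.8 = 0.8000
  x=4: (0.460/0.569) × 0.5 = 0.4042
  x=5: (0.344/0.569) × 1.4 = 0.8464
Sum = 0.8000 + 0.4042 + 0.8464 = 2.0506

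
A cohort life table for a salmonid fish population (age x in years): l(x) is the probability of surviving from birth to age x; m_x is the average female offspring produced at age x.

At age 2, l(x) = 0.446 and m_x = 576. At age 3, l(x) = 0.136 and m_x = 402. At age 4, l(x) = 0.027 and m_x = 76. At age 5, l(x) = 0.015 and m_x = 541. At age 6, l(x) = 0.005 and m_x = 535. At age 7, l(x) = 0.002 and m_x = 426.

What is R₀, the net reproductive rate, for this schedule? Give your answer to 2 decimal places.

325.26

R₀ = Σ l(x) m_x:
  age 2: 0.446 × 576 = 256.8960
  age 3: 0.136 × 402 = 54.6720
  age 4: 0.027 × 76 = 2.0520
  age 5: 0.015 × 541 = 8.1150
  age 6: 0.005 × 535 = 2.6750
  age 7: 0.002 × 426 = 0.8520
R₀ = 256.8960 + 54.6720 + 2.0520 + 8.1150 + 2.6750 + 0.8520 = 325.2620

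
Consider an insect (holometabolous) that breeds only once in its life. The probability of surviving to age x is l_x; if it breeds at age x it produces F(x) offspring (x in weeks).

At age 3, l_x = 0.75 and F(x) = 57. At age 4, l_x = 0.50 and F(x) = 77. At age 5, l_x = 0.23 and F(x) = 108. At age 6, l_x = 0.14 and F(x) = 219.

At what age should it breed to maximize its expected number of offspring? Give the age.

3

Expected offspring if breeding at age x = l_x × F(x):
  age 3: 0.75 × 57 = 42.750
  age 4: 0.50 × 77 = 38.500
  age 5: 0.23 × 108 = 24.840
  age 6: 0.14 × 219 = 30.660
Maximum at age 3 (42.750).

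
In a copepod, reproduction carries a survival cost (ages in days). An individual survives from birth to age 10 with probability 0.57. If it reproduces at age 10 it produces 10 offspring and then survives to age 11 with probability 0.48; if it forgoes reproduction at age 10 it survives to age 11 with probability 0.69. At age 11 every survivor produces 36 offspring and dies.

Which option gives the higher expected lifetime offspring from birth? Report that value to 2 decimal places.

15.55

breed at age 10: R₀ = 0.57 × (10 + 0.48 × 36) = 0.57 × 27.2800 = 15.5496
delay to age 11: R₀ = 0.57 × (0.69 × 36) = 0.57 × 24.8400 = 14.1588
Higher: breed at age 10 (15.5496).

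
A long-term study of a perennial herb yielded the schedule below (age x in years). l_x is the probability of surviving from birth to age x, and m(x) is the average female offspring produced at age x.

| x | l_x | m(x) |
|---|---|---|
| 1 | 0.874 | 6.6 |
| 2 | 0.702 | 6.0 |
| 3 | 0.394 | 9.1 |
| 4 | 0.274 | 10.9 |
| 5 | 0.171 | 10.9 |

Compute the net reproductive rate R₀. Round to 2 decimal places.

18.42

R₀ = Σ l_x m(x):
  age 1: 0.874 × 6.6 = 5.7684
  age 2: 0.702 × 6.0 = 4.2120
  age 3: 0.394 × 9.1 = 3.5854
  age 4: 0.274 × 10.9 = 2.9866
  age 5: 0.171 × 10.9 = 1.8639
R₀ = 5.7684 + 4.2120 + 3.5854 + 2.9866 + 1.8639 = 18.4163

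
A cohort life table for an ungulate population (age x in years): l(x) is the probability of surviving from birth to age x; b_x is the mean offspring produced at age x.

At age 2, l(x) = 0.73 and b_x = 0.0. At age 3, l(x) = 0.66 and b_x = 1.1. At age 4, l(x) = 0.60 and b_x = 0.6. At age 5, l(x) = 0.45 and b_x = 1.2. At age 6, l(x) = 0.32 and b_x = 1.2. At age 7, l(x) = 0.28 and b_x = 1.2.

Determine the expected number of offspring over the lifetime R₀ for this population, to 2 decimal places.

2.35

R₀ = Σ l(x) b_x:
  age 2: 0.73 × 0.0 = 0.0000
  age 3: 0.66 × 1.1 = 0.7260
  age 4: 0.60 × 0.6 = 0.3600
  age 5: 0.45 × 1.2 = 0.5400
  age 6: 0.32 × 1.2 = 0.3840
  age 7: 0.28 × 1.2 = 0.3360
R₀ = 0.0000 + 0.7260 + 0.3600 + 0.5400 + 0.3840 + 0.3360 = 2.3460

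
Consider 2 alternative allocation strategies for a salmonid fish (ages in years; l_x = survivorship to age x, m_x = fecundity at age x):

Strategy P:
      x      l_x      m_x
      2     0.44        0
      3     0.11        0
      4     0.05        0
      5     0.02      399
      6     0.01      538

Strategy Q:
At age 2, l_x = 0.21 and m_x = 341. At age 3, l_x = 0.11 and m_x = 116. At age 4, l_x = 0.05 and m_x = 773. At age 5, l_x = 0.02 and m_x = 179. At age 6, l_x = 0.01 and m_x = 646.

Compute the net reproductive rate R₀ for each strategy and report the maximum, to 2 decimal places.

133.06

Strategy P: R₀ = 0.44×0 + 0.11×0 + 0.05×0 + 0.02×399 + 0.01×538 = 13.3600
Strategy Q: R₀ = 0.21×341 + 0.11×116 + 0.05×773 + 0.02×179 + 0.01×646 = 133.0600
Highest R₀: strategy Q with 133.0600.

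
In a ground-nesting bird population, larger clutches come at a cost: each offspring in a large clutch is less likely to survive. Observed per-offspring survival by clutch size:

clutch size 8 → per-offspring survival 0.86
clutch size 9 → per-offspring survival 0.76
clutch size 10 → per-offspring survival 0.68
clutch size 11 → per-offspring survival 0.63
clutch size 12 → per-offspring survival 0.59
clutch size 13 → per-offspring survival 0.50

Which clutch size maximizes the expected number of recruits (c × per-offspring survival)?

12

Expected recruits = c × s(c):
  c=8: 8 × 0.86 = 6.880
  c=9: 9 × 0.76 = 6.840
  c=10: 10 × 0.68 = 6.800
  c=11: 11 × 0.63 = 6.930
  c=12: 12 × 0.59 = 7.080
  c=13: 13 × 0.50 = 6.500
Maximum at c = 12 (7.080 recruits).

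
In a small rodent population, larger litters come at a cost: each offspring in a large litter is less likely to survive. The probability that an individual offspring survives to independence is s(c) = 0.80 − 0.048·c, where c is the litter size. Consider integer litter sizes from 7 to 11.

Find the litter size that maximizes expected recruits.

8

Expected recruits = c × s(c):
  c=7: 7 × 0.464 = 3.248
  c=8: 8 × 0.416 = 3.328
  c=9: 9 × 0.368 = 3.312
  c=10: 10 × 0.320 = 3.200
  c=11: 11 × 0.272 = 2.992
Maximum at c = 8 (3.328 recruits).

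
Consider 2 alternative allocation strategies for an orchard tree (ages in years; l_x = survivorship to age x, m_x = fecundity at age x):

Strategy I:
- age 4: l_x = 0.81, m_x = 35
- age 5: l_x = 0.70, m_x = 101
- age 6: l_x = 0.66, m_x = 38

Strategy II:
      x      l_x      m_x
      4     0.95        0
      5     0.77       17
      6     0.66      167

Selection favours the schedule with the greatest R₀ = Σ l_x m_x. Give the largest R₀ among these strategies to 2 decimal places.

Strategy I: R₀ = 0.81×35 + 0.70×101 + 0.66×38 = 124.1300
Strategy II: R₀ = 0.95×0 + 0.77×17 + 0.66×167 = 123.3100
Highest R₀: strategy I with 124.1300.

124.13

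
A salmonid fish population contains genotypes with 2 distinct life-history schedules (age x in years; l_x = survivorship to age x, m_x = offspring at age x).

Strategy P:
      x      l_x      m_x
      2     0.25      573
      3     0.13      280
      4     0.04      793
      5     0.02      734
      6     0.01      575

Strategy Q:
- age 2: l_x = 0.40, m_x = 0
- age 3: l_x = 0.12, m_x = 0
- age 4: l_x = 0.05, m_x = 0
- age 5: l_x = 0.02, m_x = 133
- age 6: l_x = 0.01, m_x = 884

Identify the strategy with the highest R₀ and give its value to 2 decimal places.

Strategy P: R₀ = 0.25×573 + 0.13×280 + 0.04×793 + 0.02×734 + 0.01×575 = 231.8000
Strategy Q: R₀ = 0.40×0 + 0.12×0 + 0.05×0 + 0.02×133 + 0.01×884 = 11.5000
Highest R₀: strategy P with 231.8000.

231.80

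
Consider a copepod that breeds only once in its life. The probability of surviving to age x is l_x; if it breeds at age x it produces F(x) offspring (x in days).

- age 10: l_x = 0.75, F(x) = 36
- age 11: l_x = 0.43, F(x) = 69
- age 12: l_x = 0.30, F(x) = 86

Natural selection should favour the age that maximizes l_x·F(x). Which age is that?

Expected offspring if breeding at age x = l_x × F(x):
  age 10: 0.75 × 36 = 27.000
  age 11: 0.43 × 69 = 29.670
  age 12: 0.30 × 86 = 25.800
Maximum at age 11 (29.670).

11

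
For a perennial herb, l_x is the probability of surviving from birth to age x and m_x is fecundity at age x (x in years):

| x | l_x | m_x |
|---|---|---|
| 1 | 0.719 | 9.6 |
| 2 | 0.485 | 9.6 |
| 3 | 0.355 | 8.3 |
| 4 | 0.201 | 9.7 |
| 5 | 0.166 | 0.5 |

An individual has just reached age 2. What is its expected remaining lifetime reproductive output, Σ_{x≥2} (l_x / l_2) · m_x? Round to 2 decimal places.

l_2 = 0.485. Conditional survival from age 2 to x is l_x / l_2.
  x=2: (0.485/0.485) × 9.6 = 9.6000
  x=3: (0.355/0.485) × 8.3 = 6.0753
  x=4: (0.201/0.485) × 9.7 = 4.0200
  x=5: (0.166/0.485) × 0.5 = 0.1711
Sum = 9.6000 + 6.0753 + 4.0200 + 0.1711 = 19.8664

19.87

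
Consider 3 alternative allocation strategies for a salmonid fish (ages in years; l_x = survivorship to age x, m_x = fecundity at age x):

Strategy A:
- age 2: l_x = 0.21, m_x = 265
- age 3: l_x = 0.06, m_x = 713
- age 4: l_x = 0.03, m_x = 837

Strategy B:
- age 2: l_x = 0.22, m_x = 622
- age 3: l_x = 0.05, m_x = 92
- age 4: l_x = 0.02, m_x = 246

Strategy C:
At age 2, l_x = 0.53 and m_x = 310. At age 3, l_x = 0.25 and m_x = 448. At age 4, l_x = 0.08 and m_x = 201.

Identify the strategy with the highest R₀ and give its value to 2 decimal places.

Strategy A: R₀ = 0.21×265 + 0.06×713 + 0.03×837 = 123.5400
Strategy B: R₀ = 0.22×622 + 0.05×92 + 0.02×246 = 146.3600
Strategy C: R₀ = 0.53×310 + 0.25×448 + 0.08×201 = 292.3800
Highest R₀: strategy C with 292.3800.

292.38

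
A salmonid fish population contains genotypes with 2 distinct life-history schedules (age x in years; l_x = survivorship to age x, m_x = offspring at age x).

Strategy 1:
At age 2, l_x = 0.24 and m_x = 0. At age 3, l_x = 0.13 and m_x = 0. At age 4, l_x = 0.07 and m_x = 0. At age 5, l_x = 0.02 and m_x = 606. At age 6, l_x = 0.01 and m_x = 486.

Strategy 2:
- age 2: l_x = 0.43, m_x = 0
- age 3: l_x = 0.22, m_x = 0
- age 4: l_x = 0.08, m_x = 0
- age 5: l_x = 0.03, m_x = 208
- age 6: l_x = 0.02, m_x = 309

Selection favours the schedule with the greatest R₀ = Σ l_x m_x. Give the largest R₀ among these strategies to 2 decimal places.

16.98

Strategy 1: R₀ = 0.24×0 + 0.13×0 + 0.07×0 + 0.02×606 + 0.01×486 = 16.9800
Strategy 2: R₀ = 0.43×0 + 0.22×0 + 0.08×0 + 0.03×208 + 0.02×309 = 12.4200
Highest R₀: strategy 1 with 16.9800.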